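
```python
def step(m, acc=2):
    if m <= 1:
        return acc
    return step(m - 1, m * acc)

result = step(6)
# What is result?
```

Accumulator trace (n, acc): (6, 2) -> (5, 12) -> (4, 60) -> (3, 240) -> (2, 720) -> (1, 1440) -> return 1440

Answer: 1440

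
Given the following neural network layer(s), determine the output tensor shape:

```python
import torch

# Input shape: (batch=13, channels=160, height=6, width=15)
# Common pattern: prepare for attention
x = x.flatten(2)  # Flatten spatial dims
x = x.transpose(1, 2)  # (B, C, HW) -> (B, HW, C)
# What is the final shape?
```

Input: (13, 160, 6, 15) -> after flatten(2): (13, 160, 90) -> Output: (13, 90, 160)

Answer: (13, 90, 160)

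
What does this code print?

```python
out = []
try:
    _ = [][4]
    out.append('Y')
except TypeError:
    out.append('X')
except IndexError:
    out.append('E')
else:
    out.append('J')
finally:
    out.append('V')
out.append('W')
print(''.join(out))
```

Execution trace: 'E' (except IndexError) → 'V' (finally) → 'W' (after the try/except). Output: EVW

Answer: EVW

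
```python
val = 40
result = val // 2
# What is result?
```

Trace:
`val = 40` → val = 40
`result = val // 2` → result = 20
So result = 20

Answer: 20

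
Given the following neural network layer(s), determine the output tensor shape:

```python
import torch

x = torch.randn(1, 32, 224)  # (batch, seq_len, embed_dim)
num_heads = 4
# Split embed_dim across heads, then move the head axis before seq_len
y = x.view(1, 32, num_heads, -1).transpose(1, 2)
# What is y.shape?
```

Input: (1, 32, 224) -> head_dim = 224 // 4 = 56; after view: (1, 32, 4, 56) -> after transpose(1, 2): (1, 4, 32, 56) -> Output: (1, 4, 32, 56)

Answer: (1, 4, 32, 56)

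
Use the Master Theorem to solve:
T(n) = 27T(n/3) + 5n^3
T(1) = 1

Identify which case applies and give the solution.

a=27, b=3, f(n)=5n^3. log_3(27) = 3. Since c=3 = 3, Case 2 applies: T(n) = Θ(n^log_b(a) · log n) = O(n^3 log n).

Answer: O(n^3 log n) - Case 2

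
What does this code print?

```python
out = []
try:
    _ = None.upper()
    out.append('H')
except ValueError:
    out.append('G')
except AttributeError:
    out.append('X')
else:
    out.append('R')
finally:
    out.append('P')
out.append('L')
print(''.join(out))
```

Execution trace: 'X' (except AttributeError) → 'P' (finally) → 'L' (after the try/except). Output: XPL

Answer: XPL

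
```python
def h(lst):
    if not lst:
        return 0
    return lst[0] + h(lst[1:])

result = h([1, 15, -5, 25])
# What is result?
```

1 + 15 + (-5) + 25 + 0 = 36

Answer: 36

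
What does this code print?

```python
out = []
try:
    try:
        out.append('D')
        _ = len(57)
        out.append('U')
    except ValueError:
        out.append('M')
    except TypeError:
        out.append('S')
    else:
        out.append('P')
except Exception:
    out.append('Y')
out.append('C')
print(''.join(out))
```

Execution trace: 'D' (inner try body) → 'S' (inner except TypeError) → 'C' (after the try/except). Output: DSC

Answer: DSC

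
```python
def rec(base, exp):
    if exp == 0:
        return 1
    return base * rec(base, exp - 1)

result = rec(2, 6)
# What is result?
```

rec(2, 6) = 2 * 2 * 2 * 2 * 2 * 2 = 64

Answer: 64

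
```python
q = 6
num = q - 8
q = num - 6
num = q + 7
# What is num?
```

Trace:
`q = 6` → q = 6
`num = q - 8` → num = -2
`q = num - 6` → q = -8
`num = q + 7` → num = -1
So num = -1

Answer: -1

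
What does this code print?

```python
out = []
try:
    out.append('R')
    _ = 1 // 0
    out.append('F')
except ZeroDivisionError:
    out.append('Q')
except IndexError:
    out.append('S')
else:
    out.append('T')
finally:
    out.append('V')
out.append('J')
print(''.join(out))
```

Execution trace: 'R' (try body) → 'Q' (except ZeroDivisionError) → 'V' (finally) → 'J' (after the try/except). Output: RQVJ

Answer: RQVJ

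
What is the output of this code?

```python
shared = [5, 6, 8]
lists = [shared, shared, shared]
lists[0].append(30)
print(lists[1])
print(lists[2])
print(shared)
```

Key concept: list of same reference.
Step by step:
`shared = [5, 6, 8]` → shared = [5, 6, 8]
`lists = [shared, shared, shared]` → lists = [[5, 6, 8], [5, 6, 8], [5, 6, 8]]
`lists[0].append(30)` → shared = [5, 6, 8, 30]; lists = [[5, 6, 8, 30], [5, 6, 8, 30], [5, 6, 8, 30]]
`print(lists[1])` → prints [5, 6, 8, 30]
`print(lists[2])` → prints [5, 6, 8, 30]
`print(shared)` → prints [5, 6, 8, 30]

Answer:
[5, 6, 8, 30]
[5, 6, 8, 30]
[5, 6, 8, 30]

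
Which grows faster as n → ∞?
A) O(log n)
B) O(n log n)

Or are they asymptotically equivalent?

O(log n) vs O(n log n): Higher order terms dominate.

Answer: B) O(n log n) grows faster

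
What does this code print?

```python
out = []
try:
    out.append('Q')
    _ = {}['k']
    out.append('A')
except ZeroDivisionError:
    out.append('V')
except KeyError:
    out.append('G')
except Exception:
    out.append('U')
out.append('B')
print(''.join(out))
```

Execution trace: 'Q' (try body) → 'G' (except KeyError) → 'B' (after the try/except). Output: QGB

Answer: QGB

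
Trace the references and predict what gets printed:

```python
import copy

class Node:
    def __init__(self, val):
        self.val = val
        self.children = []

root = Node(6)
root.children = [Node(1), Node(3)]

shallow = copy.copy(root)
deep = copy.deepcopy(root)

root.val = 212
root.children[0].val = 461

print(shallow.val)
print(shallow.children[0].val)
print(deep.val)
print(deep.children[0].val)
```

Key concept: deep copy with custom objects.
Step by step:
`root = Node(6)` → root = Node(val=6, children=[])
`root.children = [Node(1), Node(3)]` → root = Node(val=6, children=[Node(val=1, children=[]), Node(val=3, children=[])])
`shallow = copy.copy(root)` → shallow = Node(val=6, children=[Node(val=1, children=[]), Node(val=3, children=[])])
`deep = copy.deepcopy(root)` → deep = Node(val=6, children=[Node(val=1, children=[]), Node(val=3, children=[])])
`root.val = 212` → root = Node(val=212, children=[Node(val=1, children=[]), Node(val=3, children=[])])
`root.children[0].val = 461` → root = Node(val=212, children=[Node(val=461, children=[]), Node(val=3, children=[])]); shallow = Node(val=6, children=[Node(val=461, children=[]), Node(val=3, children=[])])
`print(shallow.val)` → prints 6
`print(shallow.children[0].val)` → prints 461
`print(deep.val)` → prints 6
`print(deep.children[0].val)` → prints 1

Answer:
6
461
6
1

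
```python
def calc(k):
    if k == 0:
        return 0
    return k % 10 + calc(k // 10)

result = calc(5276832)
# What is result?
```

Sum of digits of 5276832: 2 + 3 + 8 + 6 + 7 + 2 + 5 = 33

Answer: 33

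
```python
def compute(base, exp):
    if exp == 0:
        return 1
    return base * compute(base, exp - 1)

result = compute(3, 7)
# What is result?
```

compute(3, 7) = 3 * 3 * 3 * 3 * 3 * 3 * 3 = 2187

Answer: 2187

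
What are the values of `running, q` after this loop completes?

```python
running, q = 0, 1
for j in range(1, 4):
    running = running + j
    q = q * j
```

Sum and factorial of 1 to 3
`running, q` takes the values: (0, 1) → (1, 1) → (3, 1) → (3, 2) → (6, 2) → (6, 6)

Answer: 6, 6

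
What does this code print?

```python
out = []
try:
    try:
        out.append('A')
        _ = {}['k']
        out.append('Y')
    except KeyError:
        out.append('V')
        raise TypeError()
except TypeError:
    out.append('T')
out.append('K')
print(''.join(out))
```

Execution trace: 'A' (inner try body) → 'V' (inner except KeyError) → 'T' (outer except TypeError) → 'K' (after the try/except). Output: AVTK

Answer: AVTK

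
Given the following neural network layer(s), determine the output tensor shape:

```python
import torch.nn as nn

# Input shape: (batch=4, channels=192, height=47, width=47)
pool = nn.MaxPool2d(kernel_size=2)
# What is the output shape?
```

Input: (4, 192, 47, 47) -> Output: (4, 192, 23, 23)

Answer: (4, 192, 23, 23)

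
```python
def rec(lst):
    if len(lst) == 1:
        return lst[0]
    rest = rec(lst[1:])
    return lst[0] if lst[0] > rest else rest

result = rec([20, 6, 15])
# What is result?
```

Recursive max over [20, 6, 15] = 20

Answer: 20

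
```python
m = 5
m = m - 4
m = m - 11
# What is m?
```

Trace:
`m = 5` → m = 5
`m = m - 4` → m = 1
`m = m - 11` → m = -10
So m = -10

Answer: -10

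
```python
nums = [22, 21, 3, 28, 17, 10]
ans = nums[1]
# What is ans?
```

Trace:
`nums = [22, 21, 3, 28, 17, 10]` → nums = [22, 21, 3, 28, 17, 10]
`ans = nums[1]` → ans = 21
So ans = 21

Answer: 21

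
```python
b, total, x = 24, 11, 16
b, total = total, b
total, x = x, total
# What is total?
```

Trace:
`b, total, x = 24, 11, 16` → b = 24; total = 11; x = 16
`b, total = total, b` → b = 11; total = 24
`total, x = x, total` → total = 16; x = 24
So total = 16

Answer: 16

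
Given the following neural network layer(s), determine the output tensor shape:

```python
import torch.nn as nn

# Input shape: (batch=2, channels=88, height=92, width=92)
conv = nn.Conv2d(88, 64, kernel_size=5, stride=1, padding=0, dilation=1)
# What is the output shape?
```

Input: (2, 88, 92, 92) -> Output: (2, 64, 88, 88)

Answer: (2, 64, 88, 88)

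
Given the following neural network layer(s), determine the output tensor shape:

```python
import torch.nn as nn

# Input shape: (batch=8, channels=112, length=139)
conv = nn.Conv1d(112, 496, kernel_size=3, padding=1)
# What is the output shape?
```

Input: (8, 112, 139) -> Output: (8, 496, 139)

Answer: (8, 496, 139)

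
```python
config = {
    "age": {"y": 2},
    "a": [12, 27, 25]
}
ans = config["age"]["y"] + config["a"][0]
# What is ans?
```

Trace:
`config = { ...` → config = {'age': {'y': 2}, 'a': [12, 27, 25]}
`ans = config["age"]["y"] + config["a"][0]` → ans = 14
So ans = 14

Answer: 14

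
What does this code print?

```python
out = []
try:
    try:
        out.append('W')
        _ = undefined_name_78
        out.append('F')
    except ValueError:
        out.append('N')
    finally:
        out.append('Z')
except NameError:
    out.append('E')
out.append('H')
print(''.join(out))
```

Execution trace: 'W' (try body) → 'Z' (finally) → 'E' (outer except NameError) → 'H' (after the try/except). Output: WZEH

Answer: WZEH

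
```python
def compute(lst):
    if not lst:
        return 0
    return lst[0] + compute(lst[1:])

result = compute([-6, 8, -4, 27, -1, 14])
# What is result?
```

(-6) + 8 + (-4) + 27 + (-1) + 14 + 0 = 38

Answer: 38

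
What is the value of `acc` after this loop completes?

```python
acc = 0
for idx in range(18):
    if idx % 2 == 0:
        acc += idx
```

Sum of even numbers 0 to 17
`acc` takes the values: 0 → 2 → 6 → 12 → 20 → 30 → 42 → 56 → 72

Answer: 72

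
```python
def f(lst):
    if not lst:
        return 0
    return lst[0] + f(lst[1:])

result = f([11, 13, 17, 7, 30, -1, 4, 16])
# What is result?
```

11 + 13 + 17 + 7 + 30 + (-1) + 4 + 16 + 0 = 97

Answer: 97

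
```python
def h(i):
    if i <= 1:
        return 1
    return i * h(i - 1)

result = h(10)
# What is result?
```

h(10) = 10 * 9 * 8 * 7 * 6 * 5 * 4 * 3 * 2 * 1 = 3628800

Answer: 3628800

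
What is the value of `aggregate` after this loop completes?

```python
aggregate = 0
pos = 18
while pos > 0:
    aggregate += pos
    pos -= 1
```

Sum 18 down to 1
`aggregate` takes the values: 0 → 18 → 35 → 51 → 66 → 80 → 93 → 105 → 116 → 126 → 135 → 143 → 150 → 156 → 161 → 165 → 168 → 170 → 171

Answer: 171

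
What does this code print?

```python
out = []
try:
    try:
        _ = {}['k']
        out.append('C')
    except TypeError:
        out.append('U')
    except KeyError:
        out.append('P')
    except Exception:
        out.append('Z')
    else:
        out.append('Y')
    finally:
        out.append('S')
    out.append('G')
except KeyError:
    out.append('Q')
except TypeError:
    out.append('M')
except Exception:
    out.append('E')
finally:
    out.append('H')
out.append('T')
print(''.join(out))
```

Execution trace: 'P' (inner except KeyError) → 'S' (inner finally) → 'G' (try body, no exception) → 'H' (finally) → 'T' (after the try/except). Output: PSGHT

Answer: PSGHT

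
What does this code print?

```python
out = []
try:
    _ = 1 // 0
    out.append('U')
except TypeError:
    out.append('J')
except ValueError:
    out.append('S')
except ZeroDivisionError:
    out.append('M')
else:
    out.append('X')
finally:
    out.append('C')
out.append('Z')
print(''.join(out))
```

Execution trace: 'M' (except ZeroDivisionError) → 'C' (finally) → 'Z' (after the try/except). Output: MCZ

Answer: MCZ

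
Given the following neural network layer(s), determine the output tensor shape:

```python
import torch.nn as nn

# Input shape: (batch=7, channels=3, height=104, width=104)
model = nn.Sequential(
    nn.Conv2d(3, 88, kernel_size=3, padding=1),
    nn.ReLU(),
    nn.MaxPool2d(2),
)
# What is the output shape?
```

Input: (7, 3, 104, 104) -> after Conv2d: (7, 88, 104, 104) -> after ReLU: (7, 88, 104, 104) -> Output: (7, 88, 52, 52)

Answer: (7, 88, 52, 52)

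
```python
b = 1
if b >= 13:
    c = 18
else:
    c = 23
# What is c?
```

Trace:
`b = 1` → b = 1
`if b >= 13: ...` → b >= 13 is False, take else branch → c = 23
So c = 23

Answer: 23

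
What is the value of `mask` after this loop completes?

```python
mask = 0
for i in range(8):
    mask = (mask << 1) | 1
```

Build 8 consecutive 1-bits: 0b11111111
`mask` takes the values: 0 → 1 → 3 → 7 → 15 → 31 → 63 → 127 → 255

Answer: 255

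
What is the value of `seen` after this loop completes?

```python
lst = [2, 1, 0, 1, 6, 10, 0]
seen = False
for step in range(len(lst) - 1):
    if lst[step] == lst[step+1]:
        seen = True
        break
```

Check consecutive duplicates in [2, 1, 0, 1, 6, 10, 0]
`seen` takes the values: False

Answer: False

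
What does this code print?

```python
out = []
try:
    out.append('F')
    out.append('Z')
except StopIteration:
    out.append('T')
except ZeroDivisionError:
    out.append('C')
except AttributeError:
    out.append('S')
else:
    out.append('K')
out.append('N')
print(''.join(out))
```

Execution trace: 'F' (try body) → 'Z' (try body, no exception) → 'K' (else) → 'N' (after the try/except). Output: FZKN

Answer: FZKN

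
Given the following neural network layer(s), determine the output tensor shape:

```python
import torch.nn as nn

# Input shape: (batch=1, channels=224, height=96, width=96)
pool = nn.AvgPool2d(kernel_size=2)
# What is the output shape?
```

Input: (1, 224, 96, 96) -> Output: (1, 224, 48, 48)

Answer: (1, 224, 48, 48)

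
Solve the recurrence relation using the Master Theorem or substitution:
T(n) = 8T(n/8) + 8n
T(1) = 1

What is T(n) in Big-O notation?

By Master Theorem: a=8, b=8, f(n)=8n. Since log_8(8) = 1 and f(n) = Θ(n^1), Case 2 applies. T(n) = O(n log n).

Answer: O(n log n)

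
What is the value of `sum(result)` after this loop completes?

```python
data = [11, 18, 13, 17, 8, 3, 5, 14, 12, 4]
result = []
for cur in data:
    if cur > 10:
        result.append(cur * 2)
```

Sum of doubled values > 10
`result` takes the values: [] → [22] → [22, 36] → [22, 36, 26] → [22, 36, 26, 34] → [22, 36, 26, 34, 28] → [22, 36, 26, 34, 28, 24]
So `sum(result)` = 170

Answer: 170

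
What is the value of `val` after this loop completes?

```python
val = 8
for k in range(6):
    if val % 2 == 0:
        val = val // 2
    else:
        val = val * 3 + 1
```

Collatz-style transformation from 8
`val` takes the values: 8 → 4 → 2 → 1 → 4 → 2 → 1

Answer: 1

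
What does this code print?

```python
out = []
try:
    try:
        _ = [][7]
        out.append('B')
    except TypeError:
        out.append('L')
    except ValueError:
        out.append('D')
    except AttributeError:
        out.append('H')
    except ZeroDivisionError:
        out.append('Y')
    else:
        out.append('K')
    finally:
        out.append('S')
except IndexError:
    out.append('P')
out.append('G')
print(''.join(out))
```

Execution trace: 'S' (finally) → 'P' (outer except IndexError) → 'G' (after the try/except). Output: SPG

Answer: SPG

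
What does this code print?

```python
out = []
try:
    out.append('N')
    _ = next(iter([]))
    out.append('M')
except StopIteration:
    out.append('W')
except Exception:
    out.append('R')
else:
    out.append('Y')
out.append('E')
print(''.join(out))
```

Execution trace: 'N' (try body) → 'W' (except StopIteration) → 'E' (after the try/except). Output: NWE

Answer: NWE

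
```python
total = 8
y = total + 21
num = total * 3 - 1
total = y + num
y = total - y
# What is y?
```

Trace:
`total = 8` → total = 8
`y = total + 21` → y = 29
`num = total * 3 - 1` → num = 23
`total = y + num` → total = 52
`y = total - y` → y = 23
So y = 23

Answer: 23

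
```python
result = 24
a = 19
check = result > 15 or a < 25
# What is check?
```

Trace:
`result = 24` → result = 24
`a = 19` → a = 19
`check = result > 15 or a < 25` → check = True
So check = True

Answer: True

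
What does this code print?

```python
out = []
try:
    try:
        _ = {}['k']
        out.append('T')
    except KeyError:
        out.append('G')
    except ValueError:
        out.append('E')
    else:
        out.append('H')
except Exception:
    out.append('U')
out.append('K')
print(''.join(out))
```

Execution trace: 'G' (inner except KeyError) → 'K' (after the try/except). Output: GK

Answer: GK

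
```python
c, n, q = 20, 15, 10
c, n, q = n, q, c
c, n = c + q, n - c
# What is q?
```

Trace:
`c, n, q = 20, 15, 10` → c = 20; n = 15; q = 10
`c, n, q = n, q, c` → c = 15; n = 10; q = 20
`c, n = c + q, n - c` → c = 35; n = -5
So q = 20

Answer: 20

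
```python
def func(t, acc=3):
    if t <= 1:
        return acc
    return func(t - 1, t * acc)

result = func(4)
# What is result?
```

Accumulator trace (n, acc): (4, 3) -> (3, 12) -> (2, 36) -> (1, 72) -> return 72

Answer: 72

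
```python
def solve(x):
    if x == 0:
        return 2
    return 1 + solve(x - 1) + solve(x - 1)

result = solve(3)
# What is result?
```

solve(x) = 1 + 2·solve(x-1), solve(0)=2. Closed form: (2+1)·2^3 - 1 = 23.

Answer: 23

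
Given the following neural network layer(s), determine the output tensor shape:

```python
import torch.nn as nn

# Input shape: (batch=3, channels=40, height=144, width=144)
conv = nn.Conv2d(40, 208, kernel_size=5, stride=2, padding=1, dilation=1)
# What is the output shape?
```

Input: (3, 40, 144, 144) -> Output: (3, 208, 71, 71)

Answer: (3, 208, 71, 71)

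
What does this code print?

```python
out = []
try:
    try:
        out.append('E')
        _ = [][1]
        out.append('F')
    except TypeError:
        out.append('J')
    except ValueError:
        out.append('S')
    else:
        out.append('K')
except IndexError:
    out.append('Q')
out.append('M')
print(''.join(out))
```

Execution trace: 'E' (try body) → 'Q' (outer except IndexError) → 'M' (after the try/except). Output: EQM

Answer: EQM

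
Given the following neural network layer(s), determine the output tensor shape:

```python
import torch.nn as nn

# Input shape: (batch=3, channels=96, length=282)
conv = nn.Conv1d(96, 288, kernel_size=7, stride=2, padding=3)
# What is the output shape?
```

Input: (3, 96, 282) -> Output: (3, 288, 141)

Answer: (3, 288, 141)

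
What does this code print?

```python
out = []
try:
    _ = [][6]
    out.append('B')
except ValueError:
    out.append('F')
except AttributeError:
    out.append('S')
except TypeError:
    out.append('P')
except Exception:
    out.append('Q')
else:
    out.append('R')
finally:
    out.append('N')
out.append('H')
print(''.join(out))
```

Execution trace: 'Q' (except Exception) → 'N' (finally) → 'H' (after the try/except). Output: QNH

Answer: QNH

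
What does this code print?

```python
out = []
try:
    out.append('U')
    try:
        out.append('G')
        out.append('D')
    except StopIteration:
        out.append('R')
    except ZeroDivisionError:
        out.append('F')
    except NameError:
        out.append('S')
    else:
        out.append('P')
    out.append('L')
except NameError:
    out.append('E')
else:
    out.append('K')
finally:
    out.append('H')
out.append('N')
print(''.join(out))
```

Execution trace: 'U' (try body) → 'G' (inner try body) → 'D' (inner try body, no exception) → 'P' (inner else) → 'L' (try body, no exception) → 'K' (else) → 'H' (finally) → 'N' (after the try/except). Output: UGDPLKHN

Answer: UGDPLKHN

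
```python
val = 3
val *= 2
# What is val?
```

Trace:
`val = 3` → val = 3
`val *= 2` → val = 6
So val = 6

Answer: 6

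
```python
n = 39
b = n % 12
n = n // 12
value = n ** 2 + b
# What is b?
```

Trace:
`n = 39` → n = 39
`b = n % 12` → b = 3
`n = n // 12` → n = 3
`value = n ** 2 + b` → value = 12
So b = 3

Answer: 3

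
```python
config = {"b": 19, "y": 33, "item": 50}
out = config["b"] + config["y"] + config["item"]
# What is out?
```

Trace:
`config = {"b": 19, "y": 33, "item": 50}` → config = {'b': 19, 'y': 33, 'item': 50}
`out = config["b"] + config["y"] + config["item"]` → out = 102
So out = 102

Answer: 102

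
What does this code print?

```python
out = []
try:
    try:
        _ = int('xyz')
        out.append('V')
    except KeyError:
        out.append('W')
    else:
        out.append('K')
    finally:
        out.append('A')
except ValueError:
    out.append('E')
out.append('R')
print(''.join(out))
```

Execution trace: 'A' (finally) → 'E' (outer except ValueError) → 'R' (after the try/except). Output: AER

Answer: AER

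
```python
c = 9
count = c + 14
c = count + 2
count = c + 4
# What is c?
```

Trace:
`c = 9` → c = 9
`count = c + 14` → count = 23
`c = count + 2` → c = 25
`count = c + 4` → count = 29
So c = 25

Answer: 25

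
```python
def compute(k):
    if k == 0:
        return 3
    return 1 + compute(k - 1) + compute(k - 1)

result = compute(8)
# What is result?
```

compute(k) = 1 + 2·compute(k-1), compute(0)=3. Closed form: (3+1)·2^8 - 1 = 1023.

Answer: 1023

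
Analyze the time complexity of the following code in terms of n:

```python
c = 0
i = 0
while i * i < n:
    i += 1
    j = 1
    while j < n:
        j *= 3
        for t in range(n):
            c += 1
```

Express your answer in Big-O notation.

Each loop level contributes: √n × log n × n. Multiplying the contributions gives O(n√n log n).

Answer: O(n√n log n)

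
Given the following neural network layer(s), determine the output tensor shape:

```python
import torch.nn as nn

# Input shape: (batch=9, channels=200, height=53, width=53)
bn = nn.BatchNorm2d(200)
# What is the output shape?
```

Input: (9, 200, 53, 53) -> Output: (9, 200, 53, 53)

Answer: (9, 200, 53, 53)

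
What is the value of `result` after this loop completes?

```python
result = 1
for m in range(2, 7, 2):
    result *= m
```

Product of even numbers 2 to 6
`result` takes the values: 1 → 2 → 8 → 48

Answer: 48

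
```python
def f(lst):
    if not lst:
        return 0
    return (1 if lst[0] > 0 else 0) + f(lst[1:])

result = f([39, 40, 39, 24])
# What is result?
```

Count of positive elements in [39, 40, 39, 24] = 4

Answer: 4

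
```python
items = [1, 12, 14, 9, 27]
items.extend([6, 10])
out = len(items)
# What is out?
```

Trace:
`items = [1, 12, 14, 9, 27]` → items = [1, 12, 14, 9, 27]
`items.extend([6, 10])` → items = [1, 12, 14, 9, 27, 6, 10]
`out = len(items)` → out = 7
So out = 7

Answer: 7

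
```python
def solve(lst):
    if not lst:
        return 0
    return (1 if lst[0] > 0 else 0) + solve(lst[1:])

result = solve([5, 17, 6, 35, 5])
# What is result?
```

Count of positive elements in [5, 17, 6, 35, 5] = 5

Answer: 5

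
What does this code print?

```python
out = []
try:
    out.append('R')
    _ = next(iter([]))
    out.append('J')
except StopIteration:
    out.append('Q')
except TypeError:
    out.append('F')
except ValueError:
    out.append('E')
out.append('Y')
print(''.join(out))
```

Execution trace: 'R' (try body) → 'Q' (except StopIteration) → 'Y' (after the try/except). Output: RQY

Answer: RQY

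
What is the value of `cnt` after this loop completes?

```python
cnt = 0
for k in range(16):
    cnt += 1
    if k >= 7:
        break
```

Loop breaks when k reaches 7, cnt is 8
`cnt` takes the values: 0 → 1 → 2 → 3 → 4 → 5 → 6 → 7 → 8

Answer: 8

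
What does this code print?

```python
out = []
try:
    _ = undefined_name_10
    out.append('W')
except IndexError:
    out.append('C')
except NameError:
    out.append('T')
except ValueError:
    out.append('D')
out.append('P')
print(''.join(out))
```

Execution trace: 'T' (except NameError) → 'P' (after the try/except). Output: TP

Answer: TP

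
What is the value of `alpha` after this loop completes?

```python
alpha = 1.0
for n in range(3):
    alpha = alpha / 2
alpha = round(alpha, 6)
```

Halving LR 3 times: 1 / 2^3
`alpha` takes the values: 1.0 → 0.5 → 0.25 → 0.125

Answer: 0.125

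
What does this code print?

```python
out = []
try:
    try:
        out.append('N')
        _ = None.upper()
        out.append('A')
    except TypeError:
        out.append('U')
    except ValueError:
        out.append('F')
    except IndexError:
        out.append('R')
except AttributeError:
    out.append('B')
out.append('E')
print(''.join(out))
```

Execution trace: 'N' (try body) → 'B' (outer except AttributeError) → 'E' (after the try/except). Output: NBE

Answer: NBE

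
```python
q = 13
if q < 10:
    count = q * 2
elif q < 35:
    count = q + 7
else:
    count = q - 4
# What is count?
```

Trace:
`q = 13` → q = 13
`if q < 10: ...` → q < 10 is False, q < 35 is True → count = 20
So count = 20

Answer: 20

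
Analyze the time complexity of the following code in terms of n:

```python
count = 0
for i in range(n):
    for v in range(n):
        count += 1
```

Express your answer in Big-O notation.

Each loop level contributes: n × n. Multiplying the contributions gives O(n^2).

Answer: O(n^2)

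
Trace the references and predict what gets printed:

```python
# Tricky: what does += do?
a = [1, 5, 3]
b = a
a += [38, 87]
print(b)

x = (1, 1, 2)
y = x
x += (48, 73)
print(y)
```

Key concept: += behavior differs for mutable vs immutable.
Step by step:
`a = [1, 5, 3]` → a = [1, 5, 3]
`b = a` → b = [1, 5, 3] (same object as a)
`a += [38, 87]` → a = [1, 5, 3, 38, 87] (same object as b); b = [1, 5, 3, 38, 87] (same object as a)
`print(b)` → prints [1, 5, 3, 38, 87]
`x = (1, 1, 2)` → x = (1, 1, 2)
`y = x` → y = (1, 1, 2)
`x += (48, 73)` → x = (1, 1, 2, 48, 73)
`print(y)` → prints (1, 1, 2)

Answer:
[1, 5, 3, 38, 87]
(1, 1, 2)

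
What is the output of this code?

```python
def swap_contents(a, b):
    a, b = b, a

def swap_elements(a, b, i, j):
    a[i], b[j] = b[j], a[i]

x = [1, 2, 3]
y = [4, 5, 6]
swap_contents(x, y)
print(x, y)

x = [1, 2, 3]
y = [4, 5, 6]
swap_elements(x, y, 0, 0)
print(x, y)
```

Key concept: parameter rebinding vs mutation.
Step by step:
`x = [1, 2, 3]` → x = [1, 2, 3]
`y = [4, 5, 6]` → y = [4, 5, 6]
`swap_contents(x, y)` → no visible change to tracked variables
`print(x, y)` → prints [1, 2, 3] [4, 5, 6]
`x = [1, 2, 3]` → x = [1, 2, 3]
`y = [4, 5, 6]` → y = [4, 5, 6]
`swap_elements(x, y, 0, 0)` → x = [4, 2, 3]; y = [1, 5, 6]
`print(x, y)` → prints [4, 2, 3] [1, 5, 6]

Answer:
[1, 2, 3] [4, 5, 6]
[4, 2, 3] [1, 5, 6]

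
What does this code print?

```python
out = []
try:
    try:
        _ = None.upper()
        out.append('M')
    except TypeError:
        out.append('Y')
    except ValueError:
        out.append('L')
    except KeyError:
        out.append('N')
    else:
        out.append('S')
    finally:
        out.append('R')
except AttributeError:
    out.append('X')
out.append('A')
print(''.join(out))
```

Execution trace: 'R' (finally) → 'X' (outer except AttributeError) → 'A' (after the try/except). Output: RXA

Answer: RXA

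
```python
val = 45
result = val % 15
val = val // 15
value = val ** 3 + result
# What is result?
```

Trace:
`val = 45` → val = 45
`result = val % 15` → result = 0
`val = val // 15` → val = 3
`value = val ** 3 + result` → value = 27
So result = 0

Answer: 0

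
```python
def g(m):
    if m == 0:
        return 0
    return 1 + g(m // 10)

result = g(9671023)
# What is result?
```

Count of digits of 9671023: 7

Answer: 7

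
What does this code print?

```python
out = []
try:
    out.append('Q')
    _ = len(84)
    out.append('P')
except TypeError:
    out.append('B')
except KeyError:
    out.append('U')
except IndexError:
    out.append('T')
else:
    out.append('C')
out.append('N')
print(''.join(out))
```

Execution trace: 'Q' (try body) → 'B' (except TypeError) → 'N' (after the try/except). Output: QBN

Answer: QBN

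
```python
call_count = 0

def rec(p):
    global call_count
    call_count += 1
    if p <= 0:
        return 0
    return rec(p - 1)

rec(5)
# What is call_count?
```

Linear recursion stepping by 1: 6 calls from p=5 down to ≤0.

Answer: 6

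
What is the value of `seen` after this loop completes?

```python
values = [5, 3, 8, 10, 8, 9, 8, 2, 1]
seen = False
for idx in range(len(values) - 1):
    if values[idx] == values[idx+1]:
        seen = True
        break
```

Check consecutive duplicates in [5, 3, 8, 10, 8, 9, 8, 2, 1]
`seen` takes the values: False

Answer: False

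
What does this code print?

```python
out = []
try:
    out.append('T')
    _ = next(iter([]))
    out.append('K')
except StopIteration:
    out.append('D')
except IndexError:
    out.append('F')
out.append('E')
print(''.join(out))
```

Execution trace: 'T' (try body) → 'D' (except StopIteration) → 'E' (after the try/except). Output: TDE

Answer: TDE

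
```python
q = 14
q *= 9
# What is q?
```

Trace:
`q = 14` → q = 14
`q *= 9` → q = 126
So q = 126

Answer: 126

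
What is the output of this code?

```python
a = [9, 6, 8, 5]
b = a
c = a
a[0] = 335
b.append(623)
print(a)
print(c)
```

Key concept: multiple aliases.
Step by step:
`a = [9, 6, 8, 5]` → a = [9, 6, 8, 5]
`b = a` → b = [9, 6, 8, 5] (same object as a)
`c = a` → c = [9, 6, 8, 5] (same object as a, b)
`a[0] = 335` → a = [335, 6, 8, 5] (same object as b, c); b = [335, 6, 8, 5] (same object as a, c); c = [335, 6, 8, 5] (same object as a, b)
`b.append(623)` → a = [335, 6, 8, 5, 623] (same object as b, c); b = [335, 6, 8, 5, 623] (same object as a, c); c = [335, 6, 8, 5, 623] (same object as a, b)
`print(a)` → prints [335, 6, 8, 5, 623]
`print(c)` → prints [335, 6, 8, 5, 623]

Answer:
[335, 6, 8, 5, 623]
[335, 6, 8, 5, 623]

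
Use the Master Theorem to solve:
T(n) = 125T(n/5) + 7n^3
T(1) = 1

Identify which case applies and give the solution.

a=125, b=5, f(n)=7n^3. log_5(125) = 3. Since c=3 = 3, Case 2 applies: T(n) = Θ(n^log_b(a) · log n) = O(n^3 log n).

Answer: O(n^3 log n) - Case 2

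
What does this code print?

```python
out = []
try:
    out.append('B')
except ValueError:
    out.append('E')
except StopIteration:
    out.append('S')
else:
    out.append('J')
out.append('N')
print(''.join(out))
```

Execution trace: 'B' (try body, no exception) → 'J' (else) → 'N' (after the try/except). Output: BJN

Answer: BJN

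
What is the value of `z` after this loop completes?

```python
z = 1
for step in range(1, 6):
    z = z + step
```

Start at 1, add 1 through 5
`z` takes the values: 1 → 2 → 4 → 7 → 11 → 16

Answer: 16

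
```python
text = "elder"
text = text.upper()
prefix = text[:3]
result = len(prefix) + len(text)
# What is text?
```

Trace:
`text = "elder"` → text = 'elder'
`text = text.upper()` → text = 'ELDER'
`prefix = text[:3]` → prefix = 'ELD'
`result = len(prefix) + len(text)` → result = 8
So text = 'ELDER'

Answer: 'ELDER'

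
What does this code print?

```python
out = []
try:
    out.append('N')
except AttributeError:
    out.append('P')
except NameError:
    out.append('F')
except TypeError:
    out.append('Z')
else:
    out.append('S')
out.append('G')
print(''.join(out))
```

Execution trace: 'N' (try body, no exception) → 'S' (else) → 'G' (after the try/except). Output: NSG

Answer: NSG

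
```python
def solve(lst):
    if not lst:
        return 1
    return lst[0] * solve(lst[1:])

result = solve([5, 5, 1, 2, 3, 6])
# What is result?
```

Product over [5, 5, 1, 2, 3, 6] = 5 * 5 * 1 * 2 * 3 * 6 = 900

Answer: 900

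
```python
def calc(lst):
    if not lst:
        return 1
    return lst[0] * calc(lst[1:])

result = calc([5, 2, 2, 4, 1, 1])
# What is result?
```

Product over [5, 2, 2, 4, 1, 1] = 5 * 2 * 2 * 4 * 1 * 1 = 80

Answer: 80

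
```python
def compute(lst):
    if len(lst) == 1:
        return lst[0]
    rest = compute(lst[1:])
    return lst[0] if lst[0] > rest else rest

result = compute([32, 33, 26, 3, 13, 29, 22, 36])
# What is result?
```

Recursive max over [32, 33, 26, 3, 13, 29, 22, 36] = 36

Answer: 36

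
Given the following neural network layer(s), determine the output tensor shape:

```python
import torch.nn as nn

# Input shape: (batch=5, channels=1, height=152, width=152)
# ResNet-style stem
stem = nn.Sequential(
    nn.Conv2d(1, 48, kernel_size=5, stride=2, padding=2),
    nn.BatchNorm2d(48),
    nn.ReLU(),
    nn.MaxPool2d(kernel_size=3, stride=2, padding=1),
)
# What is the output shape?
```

Input: (5, 1, 152, 152) -> after Conv2d 5x5 stride=2: (5, 48, 76, 76) -> Output: (5, 48, 38, 38)

Answer: (5, 48, 38, 38)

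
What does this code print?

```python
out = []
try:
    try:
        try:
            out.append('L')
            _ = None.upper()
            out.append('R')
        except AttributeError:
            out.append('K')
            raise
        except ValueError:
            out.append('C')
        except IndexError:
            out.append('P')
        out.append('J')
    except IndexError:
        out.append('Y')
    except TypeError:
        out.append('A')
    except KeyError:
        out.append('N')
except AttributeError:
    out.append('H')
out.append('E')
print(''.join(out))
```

Execution trace: 'L' (inner try body) → 'K' (inner except AttributeError) → 'H' (outer except AttributeError) → 'E' (after the try/except). Output: LKHE

Answer: LKHE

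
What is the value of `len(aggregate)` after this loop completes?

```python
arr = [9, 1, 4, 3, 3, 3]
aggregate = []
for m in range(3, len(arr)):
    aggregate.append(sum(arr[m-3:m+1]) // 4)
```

Number of 4-element averages
`aggregate` takes the values: [] → [4] → [4, 2] → [4, 2, 3]
So `len(aggregate)` = 3

Answer: 3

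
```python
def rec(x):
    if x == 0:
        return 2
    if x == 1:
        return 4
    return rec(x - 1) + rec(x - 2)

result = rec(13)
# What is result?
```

Build up from base cases: rec(0)=2, rec(1)=4, rec(2)=6, rec(3)=10, rec(4)=16, rec(5)=26, rec(6)=42, ..., rec(13)=1220

Answer: 1220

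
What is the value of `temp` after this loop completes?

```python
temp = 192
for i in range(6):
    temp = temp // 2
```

Halve 6 times: 192 // 2^6 = 3
`temp` takes the values: 192 → 96 → 48 → 24 → 12 → 6 → 3

Answer: 3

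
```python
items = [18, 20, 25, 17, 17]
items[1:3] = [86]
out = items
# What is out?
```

Trace:
`items = [18, 20, 25, 17, 17]` → items = [18, 20, 25, 17, 17]
`items[1:3] = [86]` → items = [18, 86, 17, 17]
`out = items` → out = [18, 86, 17, 17]
So out = [18, 86, 17, 17]

Answer: [18, 86, 17, 17]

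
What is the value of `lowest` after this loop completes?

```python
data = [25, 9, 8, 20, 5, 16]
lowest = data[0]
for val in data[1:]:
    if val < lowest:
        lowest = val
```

Minimum of [25, 9, 8, 20, 5, 16]
`lowest` takes the values: 25 → 9 → 8 → 5

Answer: 5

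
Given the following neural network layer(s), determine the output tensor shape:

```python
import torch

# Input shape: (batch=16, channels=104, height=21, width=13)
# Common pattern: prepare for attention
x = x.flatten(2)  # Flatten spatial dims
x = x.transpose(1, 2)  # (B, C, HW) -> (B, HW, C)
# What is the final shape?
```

Input: (16, 104, 21, 13) -> after flatten(2): (16, 104, 273) -> Output: (16, 273, 104)

Answer: (16, 273, 104)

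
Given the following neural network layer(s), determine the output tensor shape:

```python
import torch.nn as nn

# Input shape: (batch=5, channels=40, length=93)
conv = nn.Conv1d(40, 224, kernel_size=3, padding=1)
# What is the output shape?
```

Input: (5, 40, 93) -> Output: (5, 224, 93)

Answer: (5, 224, 93)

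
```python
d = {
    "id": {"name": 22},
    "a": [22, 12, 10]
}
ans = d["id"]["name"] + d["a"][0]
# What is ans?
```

Trace:
`d = { ...` → d = {'id': {'name': 22}, 'a': [22, 12, 10]}
`ans = d["id"]["name"] + d["a"][0]` → ans = 44
So ans = 44

Answer: 44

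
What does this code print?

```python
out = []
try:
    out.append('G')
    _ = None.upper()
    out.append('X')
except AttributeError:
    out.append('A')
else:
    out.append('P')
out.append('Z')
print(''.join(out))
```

Execution trace: 'G' (try body) → 'A' (except AttributeError) → 'Z' (after the try/except). Output: GAZ

Answer: GAZ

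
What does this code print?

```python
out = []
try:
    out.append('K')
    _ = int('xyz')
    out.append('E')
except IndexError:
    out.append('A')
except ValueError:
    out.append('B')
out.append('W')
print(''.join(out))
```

Execution trace: 'K' (try body) → 'B' (except ValueError) → 'W' (after the try/except). Output: KBW

Answer: KBW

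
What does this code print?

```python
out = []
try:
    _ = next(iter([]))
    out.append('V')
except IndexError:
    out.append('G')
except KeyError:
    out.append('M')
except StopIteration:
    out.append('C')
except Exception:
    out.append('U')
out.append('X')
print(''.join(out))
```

Execution trace: 'C' (except StopIteration) → 'X' (after the try/except). Output: CX

Answer: CX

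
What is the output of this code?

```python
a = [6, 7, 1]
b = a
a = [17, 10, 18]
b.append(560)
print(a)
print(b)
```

Key concept: rebinding vs mutation: a is rebound to a new list, b still points at the original.
Step by step:
`a = [6, 7, 1]` → a = [6, 7, 1]
`b = a` → b = [6, 7, 1] (same object as a)
`a = [17, 10, 18]` → a = [17, 10, 18]
`b.append(560)` → b = [6, 7, 1, 560]
`print(a)` → prints [17, 10, 18]
`print(b)` → prints [6, 7, 1, 560]

Answer:
[17, 10, 18]
[6, 7, 1, 560]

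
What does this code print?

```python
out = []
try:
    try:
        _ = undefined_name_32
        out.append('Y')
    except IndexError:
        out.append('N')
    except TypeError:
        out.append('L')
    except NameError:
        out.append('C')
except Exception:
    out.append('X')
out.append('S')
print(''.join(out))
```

Execution trace: 'C' (inner except NameError) → 'S' (after the try/except). Output: CS

Answer: CS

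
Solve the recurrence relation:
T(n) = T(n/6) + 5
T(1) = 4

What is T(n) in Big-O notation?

Each step divides n by 6 and adds 5. After log_6(n) steps we reach T(1)=4. So T(n) = 5·log_6(n) + 4 = O(log n).

Answer: O(log n)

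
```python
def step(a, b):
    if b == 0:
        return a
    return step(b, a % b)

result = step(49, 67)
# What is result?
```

step(49, 67) -> step(67, 49) -> step(49, 18) -> step(18, 13) -> step(13, 5) -> step(5, 3) -> step(3, 2) -> step(2, 1) -> step(1, 0) -> 1

Answer: 1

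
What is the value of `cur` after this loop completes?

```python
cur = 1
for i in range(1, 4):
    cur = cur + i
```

Start at 1, add 1 through 3
`cur` takes the values: 1 → 2 → 4 → 7

Answer: 7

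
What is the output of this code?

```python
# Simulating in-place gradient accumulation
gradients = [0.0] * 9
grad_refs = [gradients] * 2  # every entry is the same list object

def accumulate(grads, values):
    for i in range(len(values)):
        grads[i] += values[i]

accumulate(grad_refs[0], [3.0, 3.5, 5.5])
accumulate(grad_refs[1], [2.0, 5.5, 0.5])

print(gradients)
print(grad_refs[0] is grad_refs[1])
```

Key concept: gradient accumulation aliasing.
Step by step:
`gradients = [0.0] * 9` → gradients = [0.0, 0.0, 0.0, 0.0, 0.0, 0.0, 0.0, 0.0, 0.0]
`grad_refs = [gradients] * 2` → grad_refs = [[0.0, 0.0, 0.0, 0.0, 0.0, 0.0, 0.0, 0.0, 0.0], [0.0, 0.0, 0.0, 0.0, 0.0, 0.0, 0.0, 0.0, 0.0]]
`accumulate(grad_refs[0], [3.0, 3.5, 5.5])` → gradients = [3.0, 3.5, 5.5, 0.0, 0.0, 0.0, 0.0, 0.0, 0.0]; grad_refs = [[3.0, 3.5, 5.5, 0.0, 0.0, 0.0, 0.0, 0.0, 0.0], [3.0, 3.5, 5.5, 0.0, 0.0, 0.0, 0.0, 0.0, 0.0]]
`accumulate(grad_refs[1], [2.0, 5.5, 0.5])` → gradients = [5.0, 9.0, 6.0, 0.0, 0.0, 0.0, 0.0, 0.0, 0.0]; grad_refs = [[5.0, 9.0, 6.0, 0.0, 0.0, 0.0, 0.0, 0.0, 0.0], [5.0, 9.0, 6.0, 0.0, 0.0, 0.0, 0.0, 0.0, 0.0]]
`print(gradients)` → prints [5.0, 9.0, 6.0, 0.0, 0.0, 0.0, 0.0, 0.0, 0.0]
`print(grad_refs[0] is grad_refs[1])` → prints True

Answer:
[5.0, 9.0, 6.0, 0.0, 0.0, 0.0, 0.0, 0.0, 0.0]
True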